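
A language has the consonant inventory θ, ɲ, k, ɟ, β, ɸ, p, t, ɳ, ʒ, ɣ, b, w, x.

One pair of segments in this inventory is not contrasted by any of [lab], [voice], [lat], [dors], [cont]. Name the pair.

ɲ, ɟ

Both /ɲ/ and /ɟ/ are [−labial], [+voice], [−lateral], [+dorsal], [−continuant]. Since the list omits [sonorant] and [nasal] — which do distinguish the palatal nasal from the voiced palatal stop — this pair collapses; all other pairs remain distinct.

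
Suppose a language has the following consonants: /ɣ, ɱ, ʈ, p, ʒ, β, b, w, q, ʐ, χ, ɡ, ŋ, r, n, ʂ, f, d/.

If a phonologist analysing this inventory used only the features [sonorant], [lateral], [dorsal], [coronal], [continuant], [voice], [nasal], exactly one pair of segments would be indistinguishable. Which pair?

Both /ʒ/ and /ʐ/ are [−sonorant], [−lateral], [−dorsal], [+coronal], [+continuant], [+voice], [−nasal]. Since the list omits [distributed] — which does distinguish the voiced postalveolar fricative from the voiced retroflex fricative — this pair collapses; all other pairs remain distinct.

ʒ, ʐ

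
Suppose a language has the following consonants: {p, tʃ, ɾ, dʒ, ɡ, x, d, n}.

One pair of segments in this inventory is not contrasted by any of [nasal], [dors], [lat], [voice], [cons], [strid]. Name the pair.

d, ɾ

/d/ (voiced alveolar stop) and /ɾ/ (alveolar tap) are both [-nasal], [-dorsal], [-lateral], [+voice], [+consonantal], [-strident], so none of the listed features separates them. (They do differ in [sonorant], which is not among the given features.) Every other pair in the inventory differs on at least one listed feature.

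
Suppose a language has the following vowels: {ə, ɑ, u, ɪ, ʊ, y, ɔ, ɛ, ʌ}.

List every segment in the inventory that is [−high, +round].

Checking each segment against [−high], [+round]: /ɔ/ (mid back rounded lax vowel) satisfies every feature; every other segment in the inventory fails at least one.

ɔ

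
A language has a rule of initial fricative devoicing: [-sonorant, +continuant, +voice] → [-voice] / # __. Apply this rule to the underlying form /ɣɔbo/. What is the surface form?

[xɔbo]

The only segment in the rule's environment that also matches [-sonorant, +continuant, +voice] is /ɣ/. Applying [-voice] turns the voiced velar fricative into /x/ (voiceless velar fricative), giving [xɔbo].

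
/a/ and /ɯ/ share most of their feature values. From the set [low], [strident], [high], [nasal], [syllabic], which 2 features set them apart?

[high], [low]

/a/ (low unrounded vowel) and /ɯ/ (high back unrounded vowel) agree on [-strident], [-nasal], [+syllabic]. They differ on [high] (/a/ [-], /ɯ/ [+]), [low] (/a/ [+], /ɯ/ [-]).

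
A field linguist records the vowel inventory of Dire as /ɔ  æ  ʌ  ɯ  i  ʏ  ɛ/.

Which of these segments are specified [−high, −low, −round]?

Checking each segment against [−high], [−low], [−round]: /ʌ/ (mid back unrounded lax vowel), /ɛ/ (mid front unrounded lax vowel) satisfy every feature; every other segment in the inventory fails at least one.

ʌ, ɛ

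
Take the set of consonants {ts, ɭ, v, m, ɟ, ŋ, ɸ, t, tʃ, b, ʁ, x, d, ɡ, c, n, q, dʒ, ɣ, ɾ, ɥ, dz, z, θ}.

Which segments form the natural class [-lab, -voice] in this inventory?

ts, t, tʃ, x, c, q, θ

Eliminate segments failing any feature: /ɭ, ɟ, ŋ, ʁ, d, ɡ, n, dʒ, ɣ, ɾ, dz, z/ are [+voice]; /v, m, ɸ, b, ɥ/ are [+labial]. The remaining /ts, t, tʃ, x, c, q, θ/ satisfy [-labial], [-voice].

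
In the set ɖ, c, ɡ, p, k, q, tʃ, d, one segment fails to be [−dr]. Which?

/p, ɖ, c, ɡ, d, q, k/ are all [−delayed release]; /tʃ/ (voiceless postalveolar affricate) is [+delayed release].

tʃ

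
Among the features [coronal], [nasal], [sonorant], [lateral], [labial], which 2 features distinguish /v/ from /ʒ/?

[labial], [coronal]

/v/ (voiced labiodental fricative) and /ʒ/ (voiced postalveolar fricative) agree on [−nasal], [−sonorant], [−lateral]. They differ on [labial] (/v/ [+], /ʒ/ [−]), [coronal] (/v/ [−], /ʒ/ [+]).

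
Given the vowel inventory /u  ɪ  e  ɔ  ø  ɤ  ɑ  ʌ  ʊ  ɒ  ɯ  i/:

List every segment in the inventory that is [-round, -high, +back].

ɤ, ɑ, ʌ

Checking each segment against [-round], [-high], [+back]: /ɤ/ (mid back unrounded tense vowel), /ɑ/ (low back unrounded vowel), /ʌ/ (mid back unrounded lax vowel) satisfy every feature; every other segment in the inventory fails at least one.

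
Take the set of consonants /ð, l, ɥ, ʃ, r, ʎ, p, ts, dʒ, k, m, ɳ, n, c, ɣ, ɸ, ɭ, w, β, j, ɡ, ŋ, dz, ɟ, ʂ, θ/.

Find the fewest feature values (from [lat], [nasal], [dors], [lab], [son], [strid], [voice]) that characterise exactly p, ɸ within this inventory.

[−voice, +lab]

The class [−voice], [+labial] has exactly /p, ɸ/ as its extension in this inventory. No smaller conjunction from the listed features achieves this: [+labial] alone would also admit /ɥ, m, w, β/; [−voice] alone would also admit /ʃ, ts, k, c, …/; and checking the remaining single features turns up none with this extension.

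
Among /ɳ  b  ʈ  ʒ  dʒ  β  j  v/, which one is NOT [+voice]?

ʈ

Every segment except /ʈ/ is [+voice]. /ʈ/ (voiceless retroflex stop) is [−voice], so it is the exception.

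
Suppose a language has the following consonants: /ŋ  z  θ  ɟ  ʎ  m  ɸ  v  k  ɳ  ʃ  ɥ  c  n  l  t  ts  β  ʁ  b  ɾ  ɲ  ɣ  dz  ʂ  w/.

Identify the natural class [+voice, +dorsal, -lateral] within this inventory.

ŋ, ɟ, ɥ, ʁ, ɲ, ɣ, w

First, the [+voice] segments are /ŋ, z, ɟ, ʎ, m, v, ɳ, ɥ, n, l, β, ʁ, b, ɾ, ɲ, ɣ, dz, w/.
Of those, [+dorsal] gives /ŋ, ɟ, ʎ, ɥ, ʁ, ɲ, ɣ, w/.
Then [-lateral] leaves /ŋ, ɟ, ɥ, ʁ, ɲ, ɣ, w/.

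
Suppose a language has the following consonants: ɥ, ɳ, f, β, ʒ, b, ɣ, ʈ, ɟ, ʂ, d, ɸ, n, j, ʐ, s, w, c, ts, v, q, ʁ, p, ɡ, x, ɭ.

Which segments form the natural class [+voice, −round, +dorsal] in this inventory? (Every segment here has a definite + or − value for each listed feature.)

ɣ, ɟ, j, ʁ, ɡ

Among the inventory, the [+voice] segments are /ɥ, ɳ, β, ʒ, b, ɣ, ɟ, d, n, j, ʐ, w, v, ʁ, ɡ, ɭ/.
Among these, [−round] gives /ɳ, β, ʒ, b, ɣ, ɟ, d, n, j, ʐ, v, ʁ, ɡ, ɭ/.
Within that set, [+dorsal] leaves /ɣ, ɟ, j, ʁ, ɡ/.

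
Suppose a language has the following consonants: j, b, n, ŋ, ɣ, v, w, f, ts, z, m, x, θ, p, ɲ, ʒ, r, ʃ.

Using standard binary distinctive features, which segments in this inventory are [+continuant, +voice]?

Checking each segment against [+continuant], [+voice]: /j/ (palatal glide), /ɣ/ (voiced velar fricative), /v/ (voiced labiodental fricative), /w/ (labial-velar glide), /z/ (voiced alveolar fricative), /ʒ/ (voiced postalveolar fricative), among others, satisfy every feature; every other segment in the inventory fails at least one.

j, ɣ, v, w, z, ʒ, r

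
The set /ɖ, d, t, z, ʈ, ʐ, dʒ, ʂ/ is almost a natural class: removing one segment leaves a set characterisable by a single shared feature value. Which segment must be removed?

/ʈ, t, ɖ, ʂ, d, z, ʐ/ are all [−distributed], but /dʒ/ (voiced postalveolar affricate) is [+distributed]. No other single segment can be removed to leave a set sharing one feature value that the removed segment lacks, so /dʒ/ is the odd one out.

dʒ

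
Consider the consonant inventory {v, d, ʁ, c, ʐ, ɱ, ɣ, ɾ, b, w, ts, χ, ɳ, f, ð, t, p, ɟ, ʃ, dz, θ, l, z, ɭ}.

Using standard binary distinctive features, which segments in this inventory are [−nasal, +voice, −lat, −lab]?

The [−nasal] segments are /v, d, ʁ, c, ʐ, ɣ, ɾ, b, w, ts, χ, f, ð, t, p, ɟ, ʃ, dz, θ, l, z, ɭ/.
Of those, [+voice] gives /v, d, ʁ, ʐ, ɣ, ɾ, b, w, ð, ɟ, dz, l, z, ɭ/.
Then [−lateral] gives /v, d, ʁ, ʐ, ɣ, ɾ, b, w, ð, ɟ, dz, z/.
Among these, [−labial] leaves /d, ʁ, ʐ, ɣ, ɾ, ð, ɟ, dz, z/.

d, ʁ, ʐ, ɣ, ɾ, ð, ɟ, dz, z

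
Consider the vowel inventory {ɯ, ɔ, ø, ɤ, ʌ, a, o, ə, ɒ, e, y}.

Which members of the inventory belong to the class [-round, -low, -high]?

ɤ, ʌ, ə, e

Eliminate segments failing any feature: /ɯ/ is [+high]; /ɔ, ø, o, ɒ, y/ are [+round]; /a/ is [+low]. The remaining /ɤ, ʌ, ə, e/ satisfy [-round], [-low], [-high].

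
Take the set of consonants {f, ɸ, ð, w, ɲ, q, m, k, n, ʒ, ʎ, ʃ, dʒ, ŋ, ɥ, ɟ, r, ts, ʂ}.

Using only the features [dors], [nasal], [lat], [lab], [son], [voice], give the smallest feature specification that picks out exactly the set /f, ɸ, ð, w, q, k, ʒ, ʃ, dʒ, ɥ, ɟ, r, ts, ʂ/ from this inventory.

Every target segment is [−nasal], [−lateral]; each remaining inventory member fails at least one of these. Each conjunct is needed — [−lateral] alone would also admit /ɲ, m, n, ŋ/; [−nasal] alone would also admit /ʎ/ — and no other single listed feature has exactly this extension, so two is the minimum.

[−nasal, −lat]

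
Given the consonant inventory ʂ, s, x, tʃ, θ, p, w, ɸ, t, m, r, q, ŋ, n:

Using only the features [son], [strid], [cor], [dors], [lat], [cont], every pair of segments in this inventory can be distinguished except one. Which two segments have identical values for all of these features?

On the given features, /s/ and /ʂ/ have an identical profile: [−sonorant], [+strident], [+coronal], [−dorsal], [−lateral], [+continuant]. No other two segments in the inventory coincide on all 6 features. (They do differ in [anterior], which is not among the given features.)

s, ʂ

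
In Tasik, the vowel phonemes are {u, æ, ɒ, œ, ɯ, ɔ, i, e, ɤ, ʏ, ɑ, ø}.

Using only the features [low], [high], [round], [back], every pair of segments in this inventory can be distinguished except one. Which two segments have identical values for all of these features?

ø, œ

Both /ø/ and /œ/ are [−low], [−high], [+round], [−back]. Since the list omits [tense] — which does distinguish the mid front rounded tense vowel from the mid front rounded lax vowel — this pair collapses; all other pairs remain distinct.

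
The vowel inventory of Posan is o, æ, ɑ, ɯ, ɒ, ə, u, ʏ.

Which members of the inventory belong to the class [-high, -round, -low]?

ə

Eliminate segments failing any feature: /o, ɒ/ are [+round]; /æ, ɑ/ are [+low]; /ɯ, u, ʏ/ are [+high]. The remaining /ə/ satisfy [-high], [-round], [-low].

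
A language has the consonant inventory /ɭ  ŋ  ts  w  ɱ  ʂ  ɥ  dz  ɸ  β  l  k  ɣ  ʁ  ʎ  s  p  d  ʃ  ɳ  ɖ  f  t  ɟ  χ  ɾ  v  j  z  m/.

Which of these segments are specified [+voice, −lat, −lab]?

ŋ, dz, ɣ, ʁ, d, ɳ, ɖ, ɟ, ɾ, j, z

Among the inventory, the [+voice] segments are /ɭ, ŋ, w, ɱ, ɥ, dz, β, l, ɣ, ʁ, ʎ, d, ɳ, ɖ, ɟ, ɾ, v, j, z, m/.
Within that set, [−lateral] gives /ŋ, w, ɱ, ɥ, dz, β, ɣ, ʁ, d, ɳ, ɖ, ɟ, ɾ, v, j, z, m/.
Intersecting with [−labial] leaves /ŋ, dz, ɣ, ʁ, d, ɳ, ɖ, ɟ, ɾ, j, z/.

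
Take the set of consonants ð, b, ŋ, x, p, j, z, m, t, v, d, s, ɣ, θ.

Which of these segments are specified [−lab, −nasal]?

Eliminate segments failing any feature: /b, p, m, v/ are [+labial]; /ŋ/ is [+nasal]. The remaining /ð, x, j, z, t, d, s, ɣ, θ/ satisfy [−labial], [−nasal].

ð, x, j, z, t, d, s, ɣ, θ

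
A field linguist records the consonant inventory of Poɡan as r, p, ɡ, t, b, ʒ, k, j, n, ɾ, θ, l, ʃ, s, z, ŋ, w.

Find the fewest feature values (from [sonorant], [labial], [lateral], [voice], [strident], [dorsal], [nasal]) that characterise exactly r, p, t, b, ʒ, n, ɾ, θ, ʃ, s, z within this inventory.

[-lateral, -dorsal]

Every target segment is [-lateral], [-dorsal]; each remaining inventory member fails at least one of these. Each conjunct is needed — [-dorsal] alone would also admit /l/; [-lateral] alone would also admit /ɡ, k, j, ŋ, …/ — and no other single listed feature has exactly this extension, so two is the minimum.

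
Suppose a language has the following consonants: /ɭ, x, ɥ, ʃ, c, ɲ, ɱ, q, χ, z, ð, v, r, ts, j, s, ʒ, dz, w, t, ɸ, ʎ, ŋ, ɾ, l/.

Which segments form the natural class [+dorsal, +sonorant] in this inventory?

Eliminate segments failing any feature: /ɭ, ʃ, ɱ, z, ð, v, r, ts, s, ʒ, dz, t, ɸ, ɾ, l/ are [-dorsal]; /x, c, q, χ/ are [-sonorant]. The remaining /ɥ, ɲ, j, w, ʎ, ŋ/ satisfy [+dorsal], [+sonorant].

ɥ, ɲ, j, w, ʎ, ŋ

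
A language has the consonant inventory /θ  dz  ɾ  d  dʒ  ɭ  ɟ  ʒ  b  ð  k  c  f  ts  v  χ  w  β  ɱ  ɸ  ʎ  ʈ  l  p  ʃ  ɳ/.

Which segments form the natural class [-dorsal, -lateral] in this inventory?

θ, dz, ɾ, d, dʒ, ʒ, b, ð, f, ts, v, β, ɱ, ɸ, ʈ, p, ʃ, ɳ

Checking each segment against [-dorsal], [-lateral]: /θ/ (voiceless dental fricative), /dz/ (voiced alveolar affricate), /ɾ/ (alveolar tap), /d/ (voiced alveolar stop), /dʒ/ (voiced postalveolar affricate), /ʒ/ (voiced postalveolar fricative), among others, satisfy every feature; every other segment in the inventory fails at least one.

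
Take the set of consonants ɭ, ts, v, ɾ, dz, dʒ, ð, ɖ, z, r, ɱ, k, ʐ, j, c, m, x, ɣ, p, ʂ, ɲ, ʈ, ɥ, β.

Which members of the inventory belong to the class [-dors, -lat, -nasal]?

Checking each segment against [-dorsal], [-lateral], [-nasal]: /ts/ (voiceless alveolar affricate), /v/ (voiced labiodental fricative), /ɾ/ (alveolar tap), /dz/ (voiced alveolar affricate), /dʒ/ (voiced postalveolar affricate), /ð/ (voiced dental fricative), among others, satisfy every feature; every other segment in the inventory fails at least one.

ts, v, ɾ, dz, dʒ, ð, ɖ, z, r, ʐ, p, ʂ, ʈ, β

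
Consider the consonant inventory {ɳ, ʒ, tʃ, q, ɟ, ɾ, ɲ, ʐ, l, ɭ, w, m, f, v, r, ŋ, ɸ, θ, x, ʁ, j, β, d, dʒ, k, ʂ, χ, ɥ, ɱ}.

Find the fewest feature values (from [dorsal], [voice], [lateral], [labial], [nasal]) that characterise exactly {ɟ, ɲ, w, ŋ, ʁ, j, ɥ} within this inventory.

Every target segment is [+voice], [+dorsal]; each remaining inventory member fails at least one of these. Each conjunct is needed — [+dorsal] alone would also admit /q, x, k, χ/; [+voice] alone would also admit /ɳ, ʒ, ɾ, ʐ, …/ — and no other single listed feature has exactly this extension, so two is the minimum.

[+voice, +dorsal]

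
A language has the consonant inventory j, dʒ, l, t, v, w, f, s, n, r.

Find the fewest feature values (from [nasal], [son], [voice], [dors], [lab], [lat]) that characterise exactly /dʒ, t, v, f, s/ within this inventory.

[-son]

The target set is precisely the extension of [-sonorant] in this inventory.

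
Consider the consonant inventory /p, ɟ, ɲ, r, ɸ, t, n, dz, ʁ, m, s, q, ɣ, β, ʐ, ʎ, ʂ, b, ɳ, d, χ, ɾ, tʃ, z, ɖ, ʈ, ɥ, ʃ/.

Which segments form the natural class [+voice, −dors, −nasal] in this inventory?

r, dz, β, ʐ, b, d, ɾ, z, ɖ

Among the inventory, the [+voice] segments are /ɟ, ɲ, r, n, dz, ʁ, m, ɣ, β, ʐ, ʎ, b, ɳ, d, ɾ, z, ɖ, ɥ/.
Within that set, [−dorsal] gives /r, n, dz, m, β, ʐ, b, ɳ, d, ɾ, z, ɖ/.
Among these, [−nasal] leaves /r, dz, β, ʐ, b, d, ɾ, z, ɖ/.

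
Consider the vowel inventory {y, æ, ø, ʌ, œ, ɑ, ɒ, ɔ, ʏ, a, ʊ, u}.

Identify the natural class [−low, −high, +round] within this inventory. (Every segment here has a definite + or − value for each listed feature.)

ø, œ, ɔ

Checking each segment against [−low], [−high], [+round]: /ø/ (mid front rounded tense vowel), /œ/ (mid front rounded lax vowel), /ɔ/ (mid back rounded lax vowel) satisfy every feature; every other segment in the inventory fails at least one.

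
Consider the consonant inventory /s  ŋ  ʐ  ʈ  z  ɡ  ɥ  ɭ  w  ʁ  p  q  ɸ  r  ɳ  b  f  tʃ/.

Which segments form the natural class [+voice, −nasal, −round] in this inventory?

First, the [+voice] segments are /ŋ, ʐ, z, ɡ, ɥ, ɭ, w, ʁ, r, ɳ, b/.
Within that set, [−nasal] gives /ʐ, z, ɡ, ɥ, ɭ, w, ʁ, r, b/.
Among these, [−round] leaves /ʐ, z, ɡ, ɭ, ʁ, r, b/.

ʐ, z, ɡ, ɭ, ʁ, r, b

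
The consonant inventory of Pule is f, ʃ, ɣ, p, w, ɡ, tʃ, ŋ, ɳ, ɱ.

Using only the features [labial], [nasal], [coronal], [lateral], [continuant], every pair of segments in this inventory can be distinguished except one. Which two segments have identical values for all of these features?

f, w

/f/ (voiceless labiodental fricative) and /w/ (labial-velar glide) are both [+labial], [-nasal], [-coronal], [-lateral], [+continuant], so none of the listed features separates them. (They do differ in [sonorant], [voice], [round] and [dorsal], which are not among the given features.) Every other pair in the inventory differs on at least one listed feature.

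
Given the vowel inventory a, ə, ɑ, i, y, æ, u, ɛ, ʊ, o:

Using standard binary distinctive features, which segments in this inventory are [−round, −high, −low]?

ə, ɛ

The [−round] segments are /a, ə, ɑ, i, æ, ɛ/.
Among these, [−high] gives /a, ə, ɑ, æ, ɛ/.
Among these, [−low] leaves /ə, ɛ/.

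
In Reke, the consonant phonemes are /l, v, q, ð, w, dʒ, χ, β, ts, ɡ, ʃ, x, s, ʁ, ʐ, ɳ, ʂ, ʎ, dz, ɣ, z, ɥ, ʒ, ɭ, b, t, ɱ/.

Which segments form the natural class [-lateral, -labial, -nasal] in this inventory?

q, ð, dʒ, χ, ts, ɡ, ʃ, x, s, ʁ, ʐ, ʂ, dz, ɣ, z, ʒ, t

Checking each segment against [-lateral], [-labial], [-nasal]: /q/ (voiceless uvular stop), /ð/ (voiced dental fricative), /dʒ/ (voiced postalveolar affricate), /χ/ (voiceless uvular fricative), /ts/ (voiceless alveolar affricate), /ɡ/ (voiced velar stop), among others, satisfy every feature; every other segment in the inventory fails at least one.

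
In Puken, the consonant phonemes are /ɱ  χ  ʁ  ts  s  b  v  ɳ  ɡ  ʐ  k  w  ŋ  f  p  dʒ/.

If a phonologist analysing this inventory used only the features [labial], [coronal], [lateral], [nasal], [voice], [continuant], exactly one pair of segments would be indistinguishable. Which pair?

Both /w/ and /v/ are [+labial], [−coronal], [−lateral], [−nasal], [+voice], [+continuant]. Since the list omits [sonorant], [round] and [dorsal] — which do distinguish the labial-velar glide from the voiced labiodental fricative — this pair collapses; all other pairs remain distinct.

w, v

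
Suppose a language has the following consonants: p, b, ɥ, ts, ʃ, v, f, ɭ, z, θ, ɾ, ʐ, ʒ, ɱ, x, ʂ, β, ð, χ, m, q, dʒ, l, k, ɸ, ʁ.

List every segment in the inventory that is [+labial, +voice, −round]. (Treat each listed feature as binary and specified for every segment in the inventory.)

b, v, ɱ, β, m

The [+labial] segments are /p, b, ɥ, v, f, ɱ, β, m, ɸ/.
Within that set, [+voice] gives /b, ɥ, v, ɱ, β, m/.
Within that set, [−round] leaves /b, v, ɱ, β, m/.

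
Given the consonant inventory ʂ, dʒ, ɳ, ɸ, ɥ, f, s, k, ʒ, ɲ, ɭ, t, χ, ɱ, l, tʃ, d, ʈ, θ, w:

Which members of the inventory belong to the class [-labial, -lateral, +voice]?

dʒ, ɳ, ʒ, ɲ, d

Eliminate segments failing any feature: /ʂ, s, k, t, χ, tʃ, ʈ, θ/ are [-voice]; /ɸ, ɥ, f, ɱ, w/ are [+labial]; /ɭ, l/ are [+lateral]. The remaining /dʒ, ɳ, ʒ, ɲ, d/ satisfy [-labial], [-lateral], [+voice].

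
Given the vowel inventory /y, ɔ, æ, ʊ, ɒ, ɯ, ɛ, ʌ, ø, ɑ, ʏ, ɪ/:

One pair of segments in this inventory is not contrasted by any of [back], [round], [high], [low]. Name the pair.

/y/ (high front rounded tense vowel) and /ʏ/ (high front rounded lax vowel) are both [-back], [+round], [+high], [-low], so none of the listed features separates them. (They do differ in [tense], which is not among the given features.) Every other pair in the inventory differs on at least one listed feature.

y, ʏ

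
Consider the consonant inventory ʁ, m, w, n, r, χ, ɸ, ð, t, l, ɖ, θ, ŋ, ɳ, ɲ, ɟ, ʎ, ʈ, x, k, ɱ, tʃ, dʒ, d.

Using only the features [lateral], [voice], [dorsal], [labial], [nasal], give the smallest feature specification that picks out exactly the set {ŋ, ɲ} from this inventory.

Every target segment is [+nasal], [+dorsal]; each remaining inventory member fails at least one of these. Each conjunct is needed — [+dorsal] alone would also admit /ʁ, w, χ, ɟ, …/; [+nasal] alone would also admit /m, n, ɳ, ɱ/ — and no other single listed feature has exactly this extension, so two is the minimum.

[+nasal, +dorsal]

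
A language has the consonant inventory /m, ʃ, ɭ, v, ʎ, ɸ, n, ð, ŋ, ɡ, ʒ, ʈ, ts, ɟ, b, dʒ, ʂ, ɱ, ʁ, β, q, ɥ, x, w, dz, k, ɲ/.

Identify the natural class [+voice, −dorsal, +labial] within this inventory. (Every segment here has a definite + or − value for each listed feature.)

Checking each segment against [+voice], [−dorsal], [+labial]: /m/ (bilabial nasal), /v/ (voiced labiodental fricative), /b/ (voiced bilabial stop), /ɱ/ (labiodental nasal), /β/ (voiced bilabial fricative) satisfy every feature; every other segment in the inventory fails at least one.

m, v, b, ɱ, β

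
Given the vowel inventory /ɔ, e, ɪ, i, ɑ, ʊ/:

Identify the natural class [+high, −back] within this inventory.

Checking each segment against [+high], [−back]: /ɪ/ (high front unrounded lax vowel), /i/ (high front unrounded tense vowel) satisfy every feature; every other segment in the inventory fails at least one.

ɪ, i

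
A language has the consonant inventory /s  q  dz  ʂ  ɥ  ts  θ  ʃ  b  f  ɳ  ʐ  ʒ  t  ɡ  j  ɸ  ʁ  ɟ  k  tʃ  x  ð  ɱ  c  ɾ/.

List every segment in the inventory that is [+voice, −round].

dz, b, ɳ, ʐ, ʒ, ɡ, j, ʁ, ɟ, ð, ɱ, ɾ

Eliminate segments failing any feature: /s, q, ʂ, ts, θ, ʃ, f, t, ɸ, k, tʃ, x, c/ are [−voice]; /ɥ/ is [+round]. The remaining /dz, b, ɳ, ʐ, ʒ, ɡ, j, ʁ, ɟ, ð, ɱ, ɾ/ satisfy [+voice], [−round].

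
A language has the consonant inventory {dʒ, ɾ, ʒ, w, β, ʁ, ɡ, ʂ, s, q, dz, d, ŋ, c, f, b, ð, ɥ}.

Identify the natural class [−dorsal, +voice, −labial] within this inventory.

Among the inventory, the [−dorsal] segments are /dʒ, ɾ, ʒ, β, ʂ, s, dz, d, f, b, ð/.
Of those, [+voice] gives /dʒ, ɾ, ʒ, β, dz, d, b, ð/.
Then [−labial] leaves /dʒ, ɾ, ʒ, dz, d, ð/.

dʒ, ɾ, ʒ, dz, d, ð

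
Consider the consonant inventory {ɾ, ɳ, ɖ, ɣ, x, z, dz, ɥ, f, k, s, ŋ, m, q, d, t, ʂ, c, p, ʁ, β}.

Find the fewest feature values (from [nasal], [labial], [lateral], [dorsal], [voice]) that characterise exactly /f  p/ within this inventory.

The class [−voice], [+labial] has exactly /f, p/ as its extension in this inventory. No smaller conjunction from the listed features achieves this: [+labial] alone would also admit /ɥ, m, β/; [−voice] alone would also admit /x, k, s, q, …/; and checking the remaining single features turns up none with this extension.

[−voice, +labial]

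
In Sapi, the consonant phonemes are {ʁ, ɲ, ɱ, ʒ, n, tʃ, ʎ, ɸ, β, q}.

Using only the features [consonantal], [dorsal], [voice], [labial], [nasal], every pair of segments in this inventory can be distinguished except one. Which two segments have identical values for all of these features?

On the given features, /ʎ/ and /ʁ/ have an identical profile: [+consonantal], [+dorsal], [+voice], [−labial], [−nasal]. No other two segments in the inventory coincide on all 5 features. (They do differ in [lateral], [high] and [back], which are not among the given features.)

ʎ, ʁ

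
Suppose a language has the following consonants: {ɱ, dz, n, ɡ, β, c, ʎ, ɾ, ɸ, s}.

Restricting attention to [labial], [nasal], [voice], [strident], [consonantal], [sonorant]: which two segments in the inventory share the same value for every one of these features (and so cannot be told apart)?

ɾ, ʎ

/ɾ/ (alveolar tap) and /ʎ/ (palatal lateral approximant) are both [−labial], [−nasal], [+voice], [−strident], [+consonantal], [+sonorant], so none of the listed features separates them. (They do differ in [lateral] and [dorsal], which are not among the given features.) Every other pair in the inventory differs on at least one listed feature.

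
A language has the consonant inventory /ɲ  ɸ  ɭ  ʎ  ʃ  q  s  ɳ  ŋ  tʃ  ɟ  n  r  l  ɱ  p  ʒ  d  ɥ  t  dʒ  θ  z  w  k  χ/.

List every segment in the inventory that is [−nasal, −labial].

Eliminate segments failing any feature: /ɲ, ɳ, ŋ, n, ɱ/ are [+nasal]; /ɸ, p, ɥ, w/ are [+labial]. The remaining /ɭ, ʎ, ʃ, q, s, tʃ, ɟ, r, l, ʒ, d, t, dʒ, θ, z, k, χ/ satisfy [−nasal], [−labial].

ɭ, ʎ, ʃ, q, s, tʃ, ɟ, r, l, ʒ, d, t, dʒ, θ, z, k, χ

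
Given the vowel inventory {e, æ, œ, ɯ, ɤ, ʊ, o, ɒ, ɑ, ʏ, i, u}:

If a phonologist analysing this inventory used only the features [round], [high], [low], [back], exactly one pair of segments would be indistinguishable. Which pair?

Both /ʊ/ and /u/ are [+round], [+high], [−low], [+back]. Since the list omits [tense] — which does distinguish the high back rounded lax vowel from the high back rounded tense vowel — this pair collapses; all other pairs remain distinct.

ʊ, u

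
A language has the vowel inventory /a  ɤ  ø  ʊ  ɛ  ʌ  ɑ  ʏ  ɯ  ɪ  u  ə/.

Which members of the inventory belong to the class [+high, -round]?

Checking each segment against [+high], [-round]: /ɯ/ (high back unrounded vowel), /ɪ/ (high front unrounded lax vowel) satisfy every feature; every other segment in the inventory fails at least one.

ɯ, ɪ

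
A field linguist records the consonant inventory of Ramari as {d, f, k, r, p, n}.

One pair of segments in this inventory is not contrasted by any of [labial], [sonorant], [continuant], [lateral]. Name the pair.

/k/ (voiceless velar stop) and /d/ (voiced alveolar stop) are both [-labial], [-sonorant], [-continuant], [-lateral], so none of the listed features separates them. (They do differ in [voice], [coronal] and [dorsal], which are not among the given features.) Every other pair in the inventory differs on at least one listed feature.

k, d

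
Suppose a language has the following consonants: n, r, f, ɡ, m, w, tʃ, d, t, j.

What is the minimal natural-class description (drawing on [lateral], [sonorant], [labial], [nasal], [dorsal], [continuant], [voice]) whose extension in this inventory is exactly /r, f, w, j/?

[+continuant]

Every target segment is [+continuant] and no other inventory member is, so one feature is enough.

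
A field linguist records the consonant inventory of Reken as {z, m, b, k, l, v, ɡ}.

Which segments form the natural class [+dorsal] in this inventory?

The feature [dorsal] marks segments articulated with the tongue body. In this inventory /k, ɡ/ have that property, so they are [+dorsal]; /z, m, b, l, v/ are [−dorsal].

k, ɡ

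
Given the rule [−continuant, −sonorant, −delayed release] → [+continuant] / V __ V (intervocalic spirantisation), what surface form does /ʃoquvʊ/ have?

[ʃoχuvʊ]

The only segment in the rule's environment that also matches [−continuant, −sonorant, −delayed release] is /q/. Applying [+continuant] turns the voiceless uvular stop into /χ/ (voiceless uvular fricative), giving [ʃoχuvʊ].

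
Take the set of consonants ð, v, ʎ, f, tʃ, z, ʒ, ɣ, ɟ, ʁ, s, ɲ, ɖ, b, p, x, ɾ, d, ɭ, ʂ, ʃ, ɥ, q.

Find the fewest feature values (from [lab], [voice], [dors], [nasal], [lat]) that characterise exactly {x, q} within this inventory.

The class [−voice], [+dorsal] has exactly /x, q/ as its extension in this inventory. No smaller conjunction from the listed features achieves this: [+dorsal] alone would also admit /ʎ, ɣ, ɟ, ʁ, …/; [−voice] alone would also admit /f, tʃ, s, p, …/; and checking the remaining single features turns up none with this extension.

[−voice, +dors]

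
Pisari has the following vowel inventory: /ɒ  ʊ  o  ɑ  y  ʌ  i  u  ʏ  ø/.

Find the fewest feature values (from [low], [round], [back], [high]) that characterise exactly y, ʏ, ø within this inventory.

[−back, +round]

/y, ʏ, ø/ are all [−back], [+round], and no other segment in the inventory matches both values. Dropping any one of them over-generates: [+round] alone would also admit /ɒ, ʊ, o, u/; [−back] alone would also admit /i/. No other single listed feature picks out exactly this set either, so fewer than two features will not do.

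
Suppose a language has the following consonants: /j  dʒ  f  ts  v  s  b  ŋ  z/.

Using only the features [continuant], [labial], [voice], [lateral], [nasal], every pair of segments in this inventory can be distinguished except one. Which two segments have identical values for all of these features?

j, z

Both /j/ and /z/ are [+continuant], [-labial], [+voice], [-lateral], [-nasal]. Since the list omits [sonorant], [strident] and [dorsal] — which do distinguish the palatal glide from the voiced alveolar fricative — this pair collapses; all other pairs remain distinct.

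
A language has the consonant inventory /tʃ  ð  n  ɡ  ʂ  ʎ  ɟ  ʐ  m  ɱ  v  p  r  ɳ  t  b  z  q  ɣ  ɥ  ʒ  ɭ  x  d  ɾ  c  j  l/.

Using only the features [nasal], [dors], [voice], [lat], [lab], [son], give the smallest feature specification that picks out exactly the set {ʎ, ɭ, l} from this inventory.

Every target segment is [+lateral] and no other inventory member is, so one feature is enough.

[+lat]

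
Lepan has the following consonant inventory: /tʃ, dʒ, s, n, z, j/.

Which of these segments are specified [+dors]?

j

The feature [dorsal] marks segments articulated with the tongue body. In this inventory /j/ has that property, so it is [+dorsal]; /tʃ, dʒ, s, n, z/ are [−dorsal].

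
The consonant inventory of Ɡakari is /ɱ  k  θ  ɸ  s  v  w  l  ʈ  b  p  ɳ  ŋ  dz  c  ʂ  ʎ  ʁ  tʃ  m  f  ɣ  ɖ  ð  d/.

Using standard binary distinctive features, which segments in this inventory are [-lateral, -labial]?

Among the inventory, the [-lateral] segments are /ɱ, k, θ, ɸ, s, v, w, ʈ, b, p, ɳ, ŋ, dz, c, ʂ, ʁ, tʃ, m, f, ɣ, ɖ, ð, d/.
Among these, [-labial] leaves /k, θ, s, ʈ, ɳ, ŋ, dz, c, ʂ, ʁ, tʃ, ɣ, ɖ, ð, d/.

k, θ, s, ʈ, ɳ, ŋ, dz, c, ʂ, ʁ, tʃ, ɣ, ɖ, ð, d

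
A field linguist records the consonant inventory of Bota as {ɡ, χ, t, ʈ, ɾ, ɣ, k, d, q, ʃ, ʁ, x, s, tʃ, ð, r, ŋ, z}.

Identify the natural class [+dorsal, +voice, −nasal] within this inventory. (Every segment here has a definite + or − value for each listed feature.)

ɡ, ɣ, ʁ

Eliminate segments failing any feature: /χ, k, q, x/ are [−voice]; /t, ʈ, ɾ, d, ʃ, s, tʃ, ð, r, z/ are [−dorsal]; /ŋ/ is [+nasal]. The remaining /ɡ, ɣ, ʁ/ satisfy [+dorsal], [+voice], [−nasal].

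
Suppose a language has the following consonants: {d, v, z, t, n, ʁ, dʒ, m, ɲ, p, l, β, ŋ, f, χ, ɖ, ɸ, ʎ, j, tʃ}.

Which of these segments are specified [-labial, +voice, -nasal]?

d, z, ʁ, dʒ, l, ɖ, ʎ, j

The [-labial] segments are /d, z, t, n, ʁ, dʒ, ɲ, l, ŋ, χ, ɖ, ʎ, j, tʃ/.
Within that set, [+voice] gives /d, z, n, ʁ, dʒ, ɲ, l, ŋ, ɖ, ʎ, j/.
Then [-nasal] leaves /d, z, ʁ, dʒ, l, ɖ, ʎ, j/.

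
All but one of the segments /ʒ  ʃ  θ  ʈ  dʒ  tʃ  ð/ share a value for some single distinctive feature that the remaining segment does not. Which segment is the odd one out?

The remaining segments after removing /ʈ/ share [+distributed]; /ʈ/ (voiceless retroflex stop) is [−distributed]. For every other candidate removal, the leftover set fails to share any single feature value that the removed segment lacks.

ʈ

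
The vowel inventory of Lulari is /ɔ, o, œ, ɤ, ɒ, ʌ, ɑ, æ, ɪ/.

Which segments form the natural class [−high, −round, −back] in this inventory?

æ

Eliminate segments failing any feature: /ɔ, o, œ, ɒ/ are [+round]; /ɤ, ʌ, ɑ/ are [+back]; /ɪ/ is [+high]. The remaining /æ/ satisfy [−high], [−round], [−back].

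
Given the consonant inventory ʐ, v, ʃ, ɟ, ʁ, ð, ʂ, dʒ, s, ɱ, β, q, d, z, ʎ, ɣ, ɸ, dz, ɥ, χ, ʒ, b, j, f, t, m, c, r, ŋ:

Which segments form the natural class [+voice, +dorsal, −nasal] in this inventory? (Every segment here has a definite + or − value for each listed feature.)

ɟ, ʁ, ʎ, ɣ, ɥ, j

Eliminate segments failing any feature: /ʐ, v, ð, dʒ, ɱ, β, d, z, dz, ʒ, b, m, r/ are [−dorsal]; /ʃ, ʂ, s, q, ɸ, χ, f, t, c/ are [−voice]; /ŋ/ is [+nasal]. The remaining /ɟ, ʁ, ʎ, ɣ, ɥ, j/ satisfy [+voice], [+dorsal], [−nasal].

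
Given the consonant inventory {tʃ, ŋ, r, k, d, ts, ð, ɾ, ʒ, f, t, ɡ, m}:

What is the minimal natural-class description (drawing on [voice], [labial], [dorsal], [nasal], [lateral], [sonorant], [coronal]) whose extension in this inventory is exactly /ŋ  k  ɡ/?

Every target segment is [+dorsal] and no other inventory member is, so one feature is enough.

[+dorsal]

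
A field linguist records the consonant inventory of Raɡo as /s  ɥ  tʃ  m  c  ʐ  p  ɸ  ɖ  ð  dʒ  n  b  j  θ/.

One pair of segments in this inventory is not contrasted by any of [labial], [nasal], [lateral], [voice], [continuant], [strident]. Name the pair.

On the given features, /j/ and /ð/ have an identical profile: [-labial], [-nasal], [-lateral], [+voice], [+continuant], [-strident]. No other two segments in the inventory coincide on all 6 features. (They do differ in [sonorant] and [dorsal], which are not among the given features.)

j, ð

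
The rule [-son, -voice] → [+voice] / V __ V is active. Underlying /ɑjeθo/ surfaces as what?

Only /θ/ occurs between two vowels (/e/ __ /o/) and matches the structural description. It is a voiceless dental fricative, so [-son, -voice] holds; changing it to [+voice] with all other features held fixed yields /ð/ (voiced dental fricative). No other segment meets both the structural description and the environment, so the output is [ɑjeðo].

[ɑjeðo]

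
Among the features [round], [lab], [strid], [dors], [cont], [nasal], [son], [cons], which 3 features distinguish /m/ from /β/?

/m/ (bilabial nasal) and /β/ (voiced bilabial fricative) agree on [−round], [+labial], [−strident], [−dorsal], [+consonantal]. They differ on [sonorant] (/m/ [+], /β/ [−]), [nasal] (/m/ [+], /β/ [−]), [continuant] (/m/ [−], /β/ [+]).

[sonorant], [nasal], [continuant]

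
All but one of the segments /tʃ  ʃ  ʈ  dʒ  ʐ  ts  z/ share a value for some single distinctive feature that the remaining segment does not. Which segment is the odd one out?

ʈ

/z, dʒ, ʐ, tʃ, ts, ʃ/ are all [+strident], but /ʈ/ (voiceless retroflex stop) is [-strident]. No other single segment can be removed to leave a set sharing one feature value that the removed segment lacks, so /ʈ/ is the odd one out.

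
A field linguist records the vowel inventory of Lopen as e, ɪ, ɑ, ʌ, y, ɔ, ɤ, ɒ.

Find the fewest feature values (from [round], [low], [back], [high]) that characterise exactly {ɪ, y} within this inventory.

[+high]

Every target segment is [+high] and no other inventory member is, so one feature is enough.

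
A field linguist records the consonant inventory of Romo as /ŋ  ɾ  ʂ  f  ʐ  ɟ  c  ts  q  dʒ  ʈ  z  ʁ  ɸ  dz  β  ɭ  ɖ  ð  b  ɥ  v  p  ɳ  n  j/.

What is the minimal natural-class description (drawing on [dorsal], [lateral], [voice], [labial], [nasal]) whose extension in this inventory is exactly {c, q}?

/c, q/ are all [-voice], [+dorsal], and no other segment in the inventory matches both values. Dropping any one of them over-generates: [+dorsal] alone would also admit /ŋ, ɟ, ʁ, ɥ, …/; [-voice] alone would also admit /ʂ, f, ts, ʈ, …/. No other single listed feature picks out exactly this set either, so fewer than two features will not do.

[-voice, +dorsal]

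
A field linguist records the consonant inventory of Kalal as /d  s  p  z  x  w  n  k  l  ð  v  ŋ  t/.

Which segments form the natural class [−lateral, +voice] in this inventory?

d, z, w, n, ð, v, ŋ

Checking each segment against [−lateral], [+voice]: /d/ (voiced alveolar stop), /z/ (voiced alveolar fricative), /w/ (labial-velar glide), /n/ (alveolar nasal), /ð/ (voiced dental fricative), /v/ (voiced labiodental fricative), among others, satisfy every feature; every other segment in the inventory fails at least one.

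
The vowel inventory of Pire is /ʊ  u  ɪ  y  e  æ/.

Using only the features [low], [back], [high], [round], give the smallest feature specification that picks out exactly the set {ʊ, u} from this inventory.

Every target segment is [+back] and no other inventory member is, so one feature is enough.

[+back]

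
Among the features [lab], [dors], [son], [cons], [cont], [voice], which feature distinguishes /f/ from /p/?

[continuant]

/f/ (voiceless labiodental fricative) and /p/ (voiceless bilabial stop) agree on [+labial], [−dorsal], [−sonorant], [+consonantal], [−voice]. They differ on [continuant] (/f/ [+], /p/ [−]).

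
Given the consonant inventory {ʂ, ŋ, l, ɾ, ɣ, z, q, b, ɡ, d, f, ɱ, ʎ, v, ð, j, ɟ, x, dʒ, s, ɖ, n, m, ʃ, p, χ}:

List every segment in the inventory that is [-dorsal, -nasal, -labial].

ʂ, l, ɾ, z, d, ð, dʒ, s, ɖ, ʃ

Eliminate segments failing any feature: /ŋ, ɣ, q, ɡ, ʎ, j, ɟ, x, χ/ are [+dorsal]; /b, f, v, p/ are [+labial]; /ɱ, n, m/ are [+nasal]. The remaining /ʂ, l, ɾ, z, d, ð, dʒ, s, ɖ, ʃ/ satisfy [-dorsal], [-nasal], [-labial].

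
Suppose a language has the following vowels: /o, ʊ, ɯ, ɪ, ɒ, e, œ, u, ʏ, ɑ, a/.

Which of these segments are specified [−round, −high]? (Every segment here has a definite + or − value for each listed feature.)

Among the inventory, the [−round] segments are /ɯ, ɪ, e, ɑ, a/.
Of those, [−high] leaves /e, ɑ, a/.

e, ɑ, a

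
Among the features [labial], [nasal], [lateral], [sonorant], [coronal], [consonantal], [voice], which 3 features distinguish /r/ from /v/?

The two segments share [−nasal], [−lateral], [+consonantal], [+voice]. The only features from the list on which they differ: /r/ is [+sonorant] while /v/ is [−sonorant]; /r/ is [−labial] while /v/ is [+labial]; /r/ is [+coronal] while /v/ is [−coronal].

[sonorant], [labial], [coronal]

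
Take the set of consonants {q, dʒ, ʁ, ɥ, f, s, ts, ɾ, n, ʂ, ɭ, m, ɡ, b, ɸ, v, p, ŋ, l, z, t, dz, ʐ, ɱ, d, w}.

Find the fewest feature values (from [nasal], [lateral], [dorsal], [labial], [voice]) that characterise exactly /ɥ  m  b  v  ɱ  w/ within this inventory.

[+voice, +labial]

The class [+voice], [+labial] has exactly /ɥ, m, b, v, ɱ, w/ as its extension in this inventory. No smaller conjunction from the listed features achieves this: [+labial] alone would also admit /f, ɸ, p/; [+voice] alone would also admit /dʒ, ʁ, ɾ, n, …/; and checking the remaining single features turns up none with this extension.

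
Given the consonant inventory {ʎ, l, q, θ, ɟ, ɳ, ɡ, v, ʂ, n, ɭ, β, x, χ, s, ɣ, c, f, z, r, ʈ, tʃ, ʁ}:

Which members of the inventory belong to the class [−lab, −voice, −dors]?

θ, ʂ, s, ʈ, tʃ

First, the [−labial] segments are /ʎ, l, q, θ, ɟ, ɳ, ɡ, ʂ, n, ɭ, x, χ, s, ɣ, c, z, r, ʈ, tʃ, ʁ/.
Then [−voice] gives /q, θ, ʂ, x, χ, s, c, ʈ, tʃ/.
Then [−dorsal] leaves /θ, ʂ, s, ʈ, tʃ/.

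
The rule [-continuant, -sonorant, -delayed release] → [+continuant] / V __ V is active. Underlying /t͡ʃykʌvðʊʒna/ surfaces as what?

The only segment in the rule's environment that also matches [-continuant, -sonorant, -delayed release] is /k/. Applying [+continuant] turns the voiceless velar stop into /x/ (voiceless velar fricative), giving [t͡ʃyxʌvðʊʒna].

[t͡ʃyxʌvðʊʒna]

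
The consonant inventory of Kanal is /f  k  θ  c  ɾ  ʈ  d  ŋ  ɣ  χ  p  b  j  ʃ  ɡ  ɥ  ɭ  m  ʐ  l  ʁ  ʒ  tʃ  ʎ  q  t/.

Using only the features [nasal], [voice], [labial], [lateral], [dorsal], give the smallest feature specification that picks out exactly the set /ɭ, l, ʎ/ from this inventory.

[+lateral]

Every target segment is [+lateral] and no other inventory member is, so one feature is enough.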